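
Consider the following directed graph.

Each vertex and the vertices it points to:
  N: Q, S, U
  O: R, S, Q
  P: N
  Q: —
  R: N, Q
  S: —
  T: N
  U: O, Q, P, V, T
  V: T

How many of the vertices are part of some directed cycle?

7

A vertex is on a directed cycle iff it belongs to a strongly connected component of size ≥ 2 (or has a self-loop).
The vertices on cycles are {N, O, P, R, T, U, V} — 7 in total.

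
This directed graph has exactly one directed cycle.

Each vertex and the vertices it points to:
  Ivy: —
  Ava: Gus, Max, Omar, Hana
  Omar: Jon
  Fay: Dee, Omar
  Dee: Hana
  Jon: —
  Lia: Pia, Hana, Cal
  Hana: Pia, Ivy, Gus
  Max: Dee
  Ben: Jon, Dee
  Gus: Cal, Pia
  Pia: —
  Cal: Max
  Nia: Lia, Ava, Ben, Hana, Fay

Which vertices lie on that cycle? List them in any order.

DFS with gray/black marking from Hana:
Hana gray
  Pia gray
  Pia black
  Ivy gray
  Ivy black
  Gus gray
    Cal gray
      Max gray
        Dee gray
          Dee→Hana: Hana is gray → back edge
Back edge closes the cycle Hana → Gus → Cal → Max → Dee → Hana; its vertices are {Cal, Dee, Gus, Max, Hana}.

Cal, Dee, Gus, Max, Hana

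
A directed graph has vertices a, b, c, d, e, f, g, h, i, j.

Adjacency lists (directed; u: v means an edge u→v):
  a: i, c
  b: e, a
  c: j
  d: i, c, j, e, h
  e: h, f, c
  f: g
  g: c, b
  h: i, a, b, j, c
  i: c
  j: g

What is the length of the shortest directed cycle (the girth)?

3

For each vertex v, BFS finds the shortest path from v back to v.
The shortest such closed walk is e → h → b → e, length 3.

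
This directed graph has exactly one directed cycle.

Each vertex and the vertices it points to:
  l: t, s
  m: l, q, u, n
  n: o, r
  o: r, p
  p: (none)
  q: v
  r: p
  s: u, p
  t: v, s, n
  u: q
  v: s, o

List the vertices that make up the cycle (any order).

q, s, u, v

DFS with gray/black marking from u:
u gray
  q gray
    v gray
      s gray
        s→u: u is gray → back edge
Back edge closes the cycle u → q → v → s → u; its vertices are {q, s, u, v}.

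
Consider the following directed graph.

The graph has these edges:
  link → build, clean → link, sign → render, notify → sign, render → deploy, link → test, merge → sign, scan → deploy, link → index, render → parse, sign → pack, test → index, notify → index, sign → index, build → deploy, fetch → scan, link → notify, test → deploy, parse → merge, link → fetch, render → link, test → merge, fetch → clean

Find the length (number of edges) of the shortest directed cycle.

3

For each vertex v, BFS finds the shortest path from v back to v.
The shortest such closed walk is link → fetch → clean → link, length 3.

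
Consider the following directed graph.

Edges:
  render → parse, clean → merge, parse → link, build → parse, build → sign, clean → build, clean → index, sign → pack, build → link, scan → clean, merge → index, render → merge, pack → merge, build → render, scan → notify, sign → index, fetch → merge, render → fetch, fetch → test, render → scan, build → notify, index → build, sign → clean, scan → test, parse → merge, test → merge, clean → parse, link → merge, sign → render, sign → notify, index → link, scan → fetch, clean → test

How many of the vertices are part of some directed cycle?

12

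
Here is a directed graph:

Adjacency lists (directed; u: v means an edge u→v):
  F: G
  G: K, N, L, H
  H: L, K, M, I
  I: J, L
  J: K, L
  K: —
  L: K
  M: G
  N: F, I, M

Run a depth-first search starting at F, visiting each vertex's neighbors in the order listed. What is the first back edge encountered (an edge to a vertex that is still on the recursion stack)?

N→F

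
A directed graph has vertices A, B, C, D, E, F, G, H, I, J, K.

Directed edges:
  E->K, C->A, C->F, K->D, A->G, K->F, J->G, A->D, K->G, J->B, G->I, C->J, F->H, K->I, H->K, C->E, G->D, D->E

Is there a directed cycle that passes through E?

E is on a cycle iff E can reach itself via ≥1 edge.
E → K → D → E — yes.

Yes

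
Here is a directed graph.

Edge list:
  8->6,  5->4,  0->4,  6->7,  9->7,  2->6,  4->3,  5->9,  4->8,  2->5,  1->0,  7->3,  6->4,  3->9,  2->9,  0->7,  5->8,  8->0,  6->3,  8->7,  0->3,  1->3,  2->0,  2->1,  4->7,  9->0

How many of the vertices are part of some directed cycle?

A vertex is on a directed cycle iff it belongs to a strongly connected component of size ≥ 2 (or has a self-loop).
The vertices on cycles are {0, 3, 4, 6, 7, 8, 9} — 7 in total.

7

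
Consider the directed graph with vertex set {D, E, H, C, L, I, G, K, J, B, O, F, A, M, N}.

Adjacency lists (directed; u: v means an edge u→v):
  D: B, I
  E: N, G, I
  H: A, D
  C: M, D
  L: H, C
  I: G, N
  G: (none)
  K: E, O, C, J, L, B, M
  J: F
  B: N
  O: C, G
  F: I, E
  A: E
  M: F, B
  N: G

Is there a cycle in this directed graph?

DFS with white/gray/black marking, starting from E:
E gray
  N gray
    G gray
    G black
  N black
  E→G: G black — skip
  I gray
    I→G: G black — skip
    I→N: N black — skip
  I black
E black
D gray
  B gray
    B→N: N black — skip
  B black
  D→I: I black — skip
D black
H gray
  A gray
    A→E: E black — skip
  A black
  H→D: D black — skip
H black
C gray
  M gray
    F gray
      F→I: I black — skip
      F→E: E black — skip
    F black
    M→B: B black — skip
  M black
  C→D: D black — skip
C black
L gray
  L→H: H black — skip
  L→C: C black — skip
L black
K gray
  K→E: E black — skip
  O gray
    O→C: C black — skip
    O→G: G black — skip
  O black
  K→C: C black — skip
  J gray
    J→F: F black — skip
  J black
  K→L: L black — skip
  K→B: B black — skip
  K→M: M black — skip
K black
Every edge goes to a white or black vertex — no back edge, so the graph is acyclic.

No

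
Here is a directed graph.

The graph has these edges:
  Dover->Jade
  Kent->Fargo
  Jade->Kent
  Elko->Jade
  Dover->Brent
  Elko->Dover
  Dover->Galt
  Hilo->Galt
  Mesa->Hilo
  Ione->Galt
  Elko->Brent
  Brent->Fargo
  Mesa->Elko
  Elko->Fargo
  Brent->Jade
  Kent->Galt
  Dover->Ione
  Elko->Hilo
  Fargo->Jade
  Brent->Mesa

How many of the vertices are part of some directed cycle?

A vertex is on a directed cycle iff it belongs to a strongly connected component of size ≥ 2 (or has a self-loop).
The vertices on cycles are {Elko, Jade, Kent, Mesa, Brent, Dover, Fargo} — 7 in total.

7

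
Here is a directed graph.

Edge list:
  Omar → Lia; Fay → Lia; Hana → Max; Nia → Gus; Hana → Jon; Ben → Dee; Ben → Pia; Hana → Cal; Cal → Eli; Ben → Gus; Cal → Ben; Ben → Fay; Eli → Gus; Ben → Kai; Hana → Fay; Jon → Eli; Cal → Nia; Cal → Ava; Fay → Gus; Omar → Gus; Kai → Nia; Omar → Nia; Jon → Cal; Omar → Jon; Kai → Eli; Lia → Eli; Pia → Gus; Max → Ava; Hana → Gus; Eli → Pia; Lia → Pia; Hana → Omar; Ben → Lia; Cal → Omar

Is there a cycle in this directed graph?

Yes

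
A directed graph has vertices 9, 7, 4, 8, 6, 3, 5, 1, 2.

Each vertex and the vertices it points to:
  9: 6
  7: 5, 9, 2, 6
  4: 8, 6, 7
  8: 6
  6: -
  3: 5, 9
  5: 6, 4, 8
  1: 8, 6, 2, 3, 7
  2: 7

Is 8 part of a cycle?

8 lies on a cycle iff there is a path from 8 back to itself.
Exploring from 8, it never reaches itself; equivalently, its strongly connected component is a singleton.

No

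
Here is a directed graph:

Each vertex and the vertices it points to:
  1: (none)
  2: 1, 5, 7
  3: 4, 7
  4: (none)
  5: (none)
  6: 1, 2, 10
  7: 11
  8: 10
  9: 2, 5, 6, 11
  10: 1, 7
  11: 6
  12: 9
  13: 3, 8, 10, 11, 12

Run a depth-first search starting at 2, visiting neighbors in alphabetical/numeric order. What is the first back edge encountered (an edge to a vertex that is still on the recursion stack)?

DFS from 2 (visiting neighbors in alphabetical/numeric order); mark gray on enter, black on exit:
2 gray
  1 gray
  1 black
  5 gray
  5 black
  7 gray
    11 gray
      6 gray
        6→1: 1 black — skip
        6→2: 2 is gray → back edge
First back edge: 6 → 2.

6->2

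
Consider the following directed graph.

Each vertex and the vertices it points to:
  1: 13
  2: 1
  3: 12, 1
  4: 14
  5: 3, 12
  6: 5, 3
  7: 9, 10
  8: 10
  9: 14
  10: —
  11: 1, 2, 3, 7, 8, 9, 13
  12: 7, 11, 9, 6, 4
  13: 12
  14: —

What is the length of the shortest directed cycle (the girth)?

For each vertex v, BFS finds the shortest path from v back to v.
The shortest such closed walk is 11 → 3 → 12 → 11, length 3.

3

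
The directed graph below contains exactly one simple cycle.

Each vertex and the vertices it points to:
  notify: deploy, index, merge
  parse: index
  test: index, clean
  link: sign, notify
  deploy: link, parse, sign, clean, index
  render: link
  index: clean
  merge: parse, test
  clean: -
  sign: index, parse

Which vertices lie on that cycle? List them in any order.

link, deploy, notify

DFS with gray/black marking from link:
link gray
  sign gray
    index gray
      clean gray
      clean black
    index black
    parse gray
      parse→index: index black — skip
    parse black
  sign black
  notify gray
    deploy gray
      deploy→link: link is gray → back edge
Back edge closes the cycle link → notify → deploy → link; its vertices are {link, deploy, notify}.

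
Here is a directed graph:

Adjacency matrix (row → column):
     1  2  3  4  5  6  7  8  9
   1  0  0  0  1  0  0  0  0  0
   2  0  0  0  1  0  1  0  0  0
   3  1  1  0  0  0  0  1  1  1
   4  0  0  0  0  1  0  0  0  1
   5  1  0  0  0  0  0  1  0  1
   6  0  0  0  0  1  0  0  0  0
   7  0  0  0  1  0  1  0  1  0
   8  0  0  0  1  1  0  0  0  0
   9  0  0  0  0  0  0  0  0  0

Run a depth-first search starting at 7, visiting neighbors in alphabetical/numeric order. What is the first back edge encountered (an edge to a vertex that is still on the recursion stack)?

1→4

DFS from 7 (visiting neighbors in alphabetical/numeric order); mark gray on enter, black on exit:
7 gray
  4 gray
    5 gray
      1 gray
        1→4: 4 is gray → back edge
First back edge: 1 → 4.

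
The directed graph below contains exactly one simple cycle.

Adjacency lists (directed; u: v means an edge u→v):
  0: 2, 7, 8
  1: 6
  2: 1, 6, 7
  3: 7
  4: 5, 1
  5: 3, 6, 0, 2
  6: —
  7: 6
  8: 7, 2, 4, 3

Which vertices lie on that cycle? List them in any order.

DFS with gray/black marking from 4:
4 gray
  5 gray
    3 gray
      7 gray
        6 gray
        6 black
      7 black
    3 black
    5→6: 6 black — skip
    0 gray
      2 gray
        1 gray
          1→6: 6 black — skip
        1 black
        2→6: 6 black — skip
        2→7: 7 black — skip
      2 black
      0→7: 7 black — skip
      8 gray
        8→7: 7 black — skip
        8→2: 2 black — skip
        8→4: 4 is gray → back edge
Back edge closes the cycle 4 → 5 → 0 → 8 → 4; its vertices are {0, 4, 5, 8}.

0, 4, 5, 8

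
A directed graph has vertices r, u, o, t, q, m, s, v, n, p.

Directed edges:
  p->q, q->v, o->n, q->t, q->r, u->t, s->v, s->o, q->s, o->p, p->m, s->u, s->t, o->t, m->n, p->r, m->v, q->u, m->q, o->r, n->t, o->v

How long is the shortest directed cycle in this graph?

4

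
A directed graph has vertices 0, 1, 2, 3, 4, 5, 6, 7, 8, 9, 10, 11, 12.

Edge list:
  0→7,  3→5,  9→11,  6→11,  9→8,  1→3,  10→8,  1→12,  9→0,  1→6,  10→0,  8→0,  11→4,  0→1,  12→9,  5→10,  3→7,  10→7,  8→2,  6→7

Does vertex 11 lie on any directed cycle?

11 lies on a cycle iff there is a path from 11 back to itself.
Exploring from 11, it never reaches itself; equivalently, its strongly connected component is a singleton.

No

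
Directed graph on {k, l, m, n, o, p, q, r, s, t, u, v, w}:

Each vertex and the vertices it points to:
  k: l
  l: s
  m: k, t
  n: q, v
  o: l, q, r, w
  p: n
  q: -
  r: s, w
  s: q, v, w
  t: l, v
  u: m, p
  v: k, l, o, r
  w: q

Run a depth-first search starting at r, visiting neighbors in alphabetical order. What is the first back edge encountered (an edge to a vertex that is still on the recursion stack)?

l->s

DFS from r (visiting neighbors in alphabetical order); mark gray on enter, black on exit:
r gray
  s gray
    q gray
    q black
    v gray
      k gray
        l gray
          l→s: s is gray → back edge
First back edge: l → s.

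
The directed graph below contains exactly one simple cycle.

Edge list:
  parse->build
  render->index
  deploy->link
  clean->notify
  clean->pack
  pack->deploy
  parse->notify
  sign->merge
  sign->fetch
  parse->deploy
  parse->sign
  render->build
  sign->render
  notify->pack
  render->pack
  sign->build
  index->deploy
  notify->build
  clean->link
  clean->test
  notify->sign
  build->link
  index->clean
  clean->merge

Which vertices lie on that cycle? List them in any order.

sign, clean, index, notify, render

DFS with gray/black marking from sign:
sign gray
  render gray
    pack gray
      deploy gray
        link gray
        link black
      deploy black
    pack black
    index gray
      clean gray
        clean→pack: pack black — skip
        clean→link: link black — skip
        merge gray
        merge black
        test gray
        test black
        notify gray
          notify→pack: pack black — skip
          build gray
            build→link: link black — skip
          build black
          notify→sign: sign is gray → back edge
Back edge closes the cycle sign → render → index → clean → notify → sign; its vertices are {sign, clean, index, notify, render}.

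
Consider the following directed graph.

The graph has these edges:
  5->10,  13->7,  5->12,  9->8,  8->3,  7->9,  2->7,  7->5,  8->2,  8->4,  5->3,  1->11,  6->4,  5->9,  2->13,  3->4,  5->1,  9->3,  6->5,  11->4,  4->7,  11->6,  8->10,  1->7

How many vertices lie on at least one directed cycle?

11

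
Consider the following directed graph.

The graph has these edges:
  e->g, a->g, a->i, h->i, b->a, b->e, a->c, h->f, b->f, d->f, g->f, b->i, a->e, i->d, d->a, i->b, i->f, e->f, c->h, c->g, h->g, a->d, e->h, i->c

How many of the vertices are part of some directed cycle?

A vertex is on a directed cycle iff it belongs to a strongly connected component of size ≥ 2 (or has a self-loop).
The vertices on cycles are {a, b, c, d, e, h, i} — 7 in total.

7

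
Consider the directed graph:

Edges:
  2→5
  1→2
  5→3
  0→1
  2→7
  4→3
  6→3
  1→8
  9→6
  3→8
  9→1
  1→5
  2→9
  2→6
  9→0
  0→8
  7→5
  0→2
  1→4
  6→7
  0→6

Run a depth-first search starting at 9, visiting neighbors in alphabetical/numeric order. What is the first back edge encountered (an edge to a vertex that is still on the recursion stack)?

DFS from 9 (visiting neighbors in alphabetical/numeric order); mark gray on enter, black on exit:
9 gray
  0 gray
    1 gray
      2 gray
        5 gray
          3 gray
            8 gray
            8 black
          3 black
        5 black
        6 gray
          6→3: 3 black — skip
          7 gray
            7→5: 5 black — skip
          7 black
        6 black
        2→7: 7 black — skip
        2→9: 9 is gray → back edge
First back edge: 2 → 9.

2->9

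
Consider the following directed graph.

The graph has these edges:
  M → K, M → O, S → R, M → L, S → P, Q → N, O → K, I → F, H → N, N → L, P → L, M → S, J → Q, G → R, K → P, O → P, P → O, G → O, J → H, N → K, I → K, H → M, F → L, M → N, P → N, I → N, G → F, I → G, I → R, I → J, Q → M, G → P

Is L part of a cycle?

L lies on a cycle iff there is a path from L back to itself.
Exploring from L, it never reaches itself; equivalently, its strongly connected component is a singleton.

No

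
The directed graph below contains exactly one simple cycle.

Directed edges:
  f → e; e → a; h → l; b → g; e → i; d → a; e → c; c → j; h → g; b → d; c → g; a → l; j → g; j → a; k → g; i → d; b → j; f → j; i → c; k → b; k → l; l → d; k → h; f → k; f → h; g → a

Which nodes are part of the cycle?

DFS with gray/black marking from l:
l gray
  d gray
    a gray
      a→l: l is gray → back edge
Back edge closes the cycle l → d → a → l; its vertices are {a, d, l}.

a, d, l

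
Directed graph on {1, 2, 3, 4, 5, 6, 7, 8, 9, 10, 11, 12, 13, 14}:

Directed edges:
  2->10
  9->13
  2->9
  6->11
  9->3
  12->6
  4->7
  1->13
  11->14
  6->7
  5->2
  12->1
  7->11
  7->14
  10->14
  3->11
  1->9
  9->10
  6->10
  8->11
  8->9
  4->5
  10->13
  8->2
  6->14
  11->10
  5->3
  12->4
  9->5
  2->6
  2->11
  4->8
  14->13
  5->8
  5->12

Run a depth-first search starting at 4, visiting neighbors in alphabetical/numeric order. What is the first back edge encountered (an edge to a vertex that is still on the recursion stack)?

9->5

DFS from 4 (visiting neighbors in alphabetical/numeric order); mark gray on enter, black on exit:
4 gray
  5 gray
    2 gray
      6 gray
        7 gray
          11 gray
            10 gray
              13 gray
              13 black
              14 gray
                14→13: 13 black — skip
              14 black
            10 black
            11→14: 14 black — skip
          11 black
          7→14: 14 black — skip
        7 black
        6→10: 10 black — skip
        6→11: 11 black — skip
        6→14: 14 black — skip
      6 black
      9 gray
        3 gray
          3→11: 11 black — skip
        3 black
        9→5: 5 is gray → back edge
First back edge: 9 → 5.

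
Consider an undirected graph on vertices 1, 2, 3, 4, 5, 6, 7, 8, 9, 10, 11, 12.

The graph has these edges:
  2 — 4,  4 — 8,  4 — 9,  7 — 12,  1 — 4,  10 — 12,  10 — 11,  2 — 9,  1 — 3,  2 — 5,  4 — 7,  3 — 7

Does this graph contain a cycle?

DFS, tracking each vertex's parent; an edge to a visited non-parent vertex closes a cycle.
Start from 2:
visit 2 (parent –)
  visit 9 (parent 2)
    visit 4 (parent 9)
      visit 8 (parent 4)
        8–4: parent, skip
      4–2: 2 visited and ≠ parent → cycle
Cycle: 2 – 9 – 4 – 2.

Yes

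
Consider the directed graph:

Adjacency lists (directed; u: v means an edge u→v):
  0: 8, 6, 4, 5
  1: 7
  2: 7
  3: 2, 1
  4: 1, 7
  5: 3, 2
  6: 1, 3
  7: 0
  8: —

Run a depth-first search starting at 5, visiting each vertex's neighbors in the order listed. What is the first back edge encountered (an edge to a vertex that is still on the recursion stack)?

1->7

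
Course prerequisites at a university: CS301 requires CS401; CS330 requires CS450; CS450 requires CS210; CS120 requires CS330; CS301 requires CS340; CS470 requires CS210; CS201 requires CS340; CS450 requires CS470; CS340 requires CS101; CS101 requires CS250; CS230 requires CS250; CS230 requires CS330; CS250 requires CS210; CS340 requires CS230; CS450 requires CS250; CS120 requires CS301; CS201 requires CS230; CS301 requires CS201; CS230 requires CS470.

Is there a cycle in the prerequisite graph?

No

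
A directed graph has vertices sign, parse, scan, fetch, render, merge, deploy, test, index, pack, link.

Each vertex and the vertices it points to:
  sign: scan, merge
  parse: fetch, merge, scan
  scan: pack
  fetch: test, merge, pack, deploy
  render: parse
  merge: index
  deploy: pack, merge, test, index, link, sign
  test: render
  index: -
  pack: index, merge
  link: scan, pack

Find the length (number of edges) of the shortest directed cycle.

4

For each vertex v, BFS finds the shortest path from v back to v.
The shortest such closed walk is test → render → parse → fetch → test, length 4.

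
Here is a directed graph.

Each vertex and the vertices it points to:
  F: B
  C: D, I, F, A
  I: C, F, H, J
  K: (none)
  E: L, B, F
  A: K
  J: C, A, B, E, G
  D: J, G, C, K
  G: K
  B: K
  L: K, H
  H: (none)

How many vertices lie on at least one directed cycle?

A vertex is on a directed cycle iff it belongs to a strongly connected component of size ≥ 2 (or has a self-loop).
The vertices on cycles are {C, D, I, J} — 4 in total.

4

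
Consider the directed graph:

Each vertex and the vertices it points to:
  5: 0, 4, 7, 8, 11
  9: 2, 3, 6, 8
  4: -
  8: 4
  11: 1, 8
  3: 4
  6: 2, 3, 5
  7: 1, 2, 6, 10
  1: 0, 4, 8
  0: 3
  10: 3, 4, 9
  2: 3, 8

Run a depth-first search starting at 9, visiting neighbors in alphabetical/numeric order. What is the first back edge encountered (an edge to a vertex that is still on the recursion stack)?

7→6

DFS from 9 (visiting neighbors in alphabetical/numeric order); mark gray on enter, black on exit:
9 gray
  2 gray
    3 gray
      4 gray
      4 black
    3 black
    8 gray
      8→4: 4 black — skip
    8 black
  2 black
  9→3: 3 black — skip
  6 gray
    6→2: 2 black — skip
    6→3: 3 black — skip
    5 gray
      0 gray
        0→3: 3 black — skip
      0 black
      5→4: 4 black — skip
      7 gray
        1 gray
          1→0: 0 black — skip
          1→4: 4 black — skip
          1→8: 8 black — skip
        1 black
        7→2: 2 black — skip
        7→6: 6 is gray → back edge
First back edge: 7 → 6.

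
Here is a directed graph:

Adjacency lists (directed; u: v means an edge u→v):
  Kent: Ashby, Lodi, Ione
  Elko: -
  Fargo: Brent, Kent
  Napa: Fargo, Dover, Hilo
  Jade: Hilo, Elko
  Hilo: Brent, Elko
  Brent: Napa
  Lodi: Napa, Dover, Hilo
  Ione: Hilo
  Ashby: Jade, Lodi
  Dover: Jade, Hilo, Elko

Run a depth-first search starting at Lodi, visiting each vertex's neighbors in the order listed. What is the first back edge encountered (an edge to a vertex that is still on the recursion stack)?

Brent->Napa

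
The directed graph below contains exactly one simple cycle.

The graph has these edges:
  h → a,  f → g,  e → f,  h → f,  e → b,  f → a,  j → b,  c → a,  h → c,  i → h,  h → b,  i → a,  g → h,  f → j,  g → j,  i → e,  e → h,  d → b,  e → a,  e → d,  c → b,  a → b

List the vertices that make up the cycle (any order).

f, g, h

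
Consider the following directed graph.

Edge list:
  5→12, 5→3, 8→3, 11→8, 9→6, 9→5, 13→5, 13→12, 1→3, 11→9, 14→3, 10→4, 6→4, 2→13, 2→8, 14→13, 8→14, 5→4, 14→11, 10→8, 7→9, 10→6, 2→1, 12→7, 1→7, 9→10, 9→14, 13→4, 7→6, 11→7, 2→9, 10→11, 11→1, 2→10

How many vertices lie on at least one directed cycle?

10

A vertex is on a directed cycle iff it belongs to a strongly connected component of size ≥ 2 (or has a self-loop).
The vertices on cycles are {1, 5, 7, 8, 9, 10, 11, 12, 13, 14} — 10 in total.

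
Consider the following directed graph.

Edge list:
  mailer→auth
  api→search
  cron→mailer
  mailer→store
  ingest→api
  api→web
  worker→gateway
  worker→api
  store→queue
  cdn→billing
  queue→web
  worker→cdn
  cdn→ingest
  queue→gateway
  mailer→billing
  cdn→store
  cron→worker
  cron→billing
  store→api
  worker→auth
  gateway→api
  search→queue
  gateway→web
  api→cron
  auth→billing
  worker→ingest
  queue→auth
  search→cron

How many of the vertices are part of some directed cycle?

10

A vertex is on a directed cycle iff it belongs to a strongly connected component of size ≥ 2 (or has a self-loop).
The vertices on cycles are {api, cdn, cron, queue, store, ingest, mailer, search, worker, gateway} — 10 in total.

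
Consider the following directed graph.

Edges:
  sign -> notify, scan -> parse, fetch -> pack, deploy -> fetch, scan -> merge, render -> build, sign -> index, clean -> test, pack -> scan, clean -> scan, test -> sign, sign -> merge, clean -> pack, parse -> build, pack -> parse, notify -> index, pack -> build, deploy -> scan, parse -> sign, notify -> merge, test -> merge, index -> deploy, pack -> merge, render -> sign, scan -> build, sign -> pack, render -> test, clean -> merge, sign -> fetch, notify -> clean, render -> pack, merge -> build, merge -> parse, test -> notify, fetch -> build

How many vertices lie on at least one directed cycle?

11

A vertex is on a directed cycle iff it belongs to a strongly connected component of size ≥ 2 (or has a self-loop).
The vertices on cycles are {pack, scan, sign, test, clean, fetch, index, merge, parse, deploy, notify} — 11 in total.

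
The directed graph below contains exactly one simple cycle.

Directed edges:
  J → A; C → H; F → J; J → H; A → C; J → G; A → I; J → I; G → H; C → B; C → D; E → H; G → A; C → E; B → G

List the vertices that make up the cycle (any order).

DFS with gray/black marking from G:
G gray
  H gray
  H black
  A gray
    I gray
    I black
    C gray
      B gray
        B→G: G is gray → back edge
Back edge closes the cycle G → A → C → B → G; its vertices are {A, B, C, G}.

A, B, C, G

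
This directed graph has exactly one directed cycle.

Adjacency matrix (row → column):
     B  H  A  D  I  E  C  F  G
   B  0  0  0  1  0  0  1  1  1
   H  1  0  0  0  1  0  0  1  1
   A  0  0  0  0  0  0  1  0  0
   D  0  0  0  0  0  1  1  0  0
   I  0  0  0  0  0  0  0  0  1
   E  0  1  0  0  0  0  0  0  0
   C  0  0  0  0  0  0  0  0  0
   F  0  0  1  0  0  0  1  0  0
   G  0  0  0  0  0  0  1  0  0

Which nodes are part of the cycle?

DFS with gray/black marking from E:
E gray
  H gray
    I gray
      G gray
        C gray
        C black
      G black
    I black
    F gray
      F→C: C black — skip
      A gray
        A→C: C black — skip
      A black
    F black
    B gray
      B→G: G black — skip
      D gray
        D→E: E is gray → back edge
Back edge closes the cycle E → H → B → D → E; its vertices are {B, D, E, H}.

B, D, E, H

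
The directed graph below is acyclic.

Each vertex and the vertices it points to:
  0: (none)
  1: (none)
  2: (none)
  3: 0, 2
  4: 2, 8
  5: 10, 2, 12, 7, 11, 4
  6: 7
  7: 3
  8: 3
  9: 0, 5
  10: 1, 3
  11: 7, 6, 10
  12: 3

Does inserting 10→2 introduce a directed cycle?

No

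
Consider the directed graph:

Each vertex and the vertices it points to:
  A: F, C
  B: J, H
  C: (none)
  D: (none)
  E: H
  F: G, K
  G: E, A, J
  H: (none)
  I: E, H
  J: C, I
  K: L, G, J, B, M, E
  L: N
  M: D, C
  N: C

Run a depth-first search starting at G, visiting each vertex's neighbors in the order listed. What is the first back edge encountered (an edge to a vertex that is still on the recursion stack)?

F->G

DFS from G (visiting each vertex's neighbors in the order listed); mark gray on enter, black on exit:
G gray
  E gray
    H gray
    H black
  E black
  A gray
    F gray
      F→G: G is gray → back edge
First back edge: F → G.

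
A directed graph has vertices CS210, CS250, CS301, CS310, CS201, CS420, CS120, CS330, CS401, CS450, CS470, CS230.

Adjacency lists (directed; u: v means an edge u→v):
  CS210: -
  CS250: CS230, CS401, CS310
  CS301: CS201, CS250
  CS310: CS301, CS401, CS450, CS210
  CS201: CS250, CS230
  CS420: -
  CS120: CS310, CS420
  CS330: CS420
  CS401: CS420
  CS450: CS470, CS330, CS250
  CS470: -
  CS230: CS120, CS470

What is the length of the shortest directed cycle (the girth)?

3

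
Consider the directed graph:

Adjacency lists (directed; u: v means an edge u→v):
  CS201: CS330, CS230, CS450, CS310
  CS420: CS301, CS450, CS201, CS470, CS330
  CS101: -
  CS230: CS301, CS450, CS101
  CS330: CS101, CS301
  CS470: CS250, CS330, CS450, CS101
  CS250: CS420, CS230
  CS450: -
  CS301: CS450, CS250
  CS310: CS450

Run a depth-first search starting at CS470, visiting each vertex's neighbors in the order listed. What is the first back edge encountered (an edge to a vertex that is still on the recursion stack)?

DFS from CS470 (visiting each vertex's neighbors in the order listed); mark gray on enter, black on exit:
CS470 gray
  CS250 gray
    CS420 gray
      CS301 gray
        CS450 gray
        CS450 black
        CS301→CS250: CS250 is gray → back edge
First back edge: CS301 → CS250.

CS301→CS250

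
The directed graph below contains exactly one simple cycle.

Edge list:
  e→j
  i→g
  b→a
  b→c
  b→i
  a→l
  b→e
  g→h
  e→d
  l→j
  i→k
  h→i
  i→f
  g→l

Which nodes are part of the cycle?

DFS with gray/black marking from i:
i gray
  k gray
  k black
  f gray
  f black
  g gray
    h gray
      h→i: i is gray → back edge
Back edge closes the cycle i → g → h → i; its vertices are {g, h, i}.

g, h, i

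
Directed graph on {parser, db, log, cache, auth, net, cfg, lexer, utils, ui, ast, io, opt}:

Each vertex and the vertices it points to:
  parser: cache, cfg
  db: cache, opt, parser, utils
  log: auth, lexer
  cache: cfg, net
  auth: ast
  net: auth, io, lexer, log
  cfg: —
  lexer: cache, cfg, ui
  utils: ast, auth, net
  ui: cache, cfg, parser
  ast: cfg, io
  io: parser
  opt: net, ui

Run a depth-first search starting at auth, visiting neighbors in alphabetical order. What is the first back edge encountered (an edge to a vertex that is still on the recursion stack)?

net→auth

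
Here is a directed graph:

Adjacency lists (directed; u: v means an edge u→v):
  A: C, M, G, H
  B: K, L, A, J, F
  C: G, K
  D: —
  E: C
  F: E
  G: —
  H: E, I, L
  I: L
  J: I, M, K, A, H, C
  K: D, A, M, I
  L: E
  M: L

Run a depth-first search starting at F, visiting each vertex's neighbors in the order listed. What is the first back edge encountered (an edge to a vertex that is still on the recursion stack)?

A->C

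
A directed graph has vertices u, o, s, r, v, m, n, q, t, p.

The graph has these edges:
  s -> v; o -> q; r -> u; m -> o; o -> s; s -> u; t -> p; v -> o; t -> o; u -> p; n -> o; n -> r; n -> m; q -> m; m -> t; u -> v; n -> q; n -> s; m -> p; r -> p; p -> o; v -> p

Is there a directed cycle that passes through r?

r lies on a cycle iff there is a path from r back to itself.
Exploring from r, it never reaches itself; equivalently, its strongly connected component is a singleton.

No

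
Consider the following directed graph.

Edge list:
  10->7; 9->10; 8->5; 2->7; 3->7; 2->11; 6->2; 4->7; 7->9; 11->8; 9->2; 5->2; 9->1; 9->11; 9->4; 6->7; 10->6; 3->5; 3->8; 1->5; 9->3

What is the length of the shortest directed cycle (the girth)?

3

For each vertex v, BFS finds the shortest path from v back to v.
The shortest such closed walk is 9 → 10 → 7 → 9, length 3.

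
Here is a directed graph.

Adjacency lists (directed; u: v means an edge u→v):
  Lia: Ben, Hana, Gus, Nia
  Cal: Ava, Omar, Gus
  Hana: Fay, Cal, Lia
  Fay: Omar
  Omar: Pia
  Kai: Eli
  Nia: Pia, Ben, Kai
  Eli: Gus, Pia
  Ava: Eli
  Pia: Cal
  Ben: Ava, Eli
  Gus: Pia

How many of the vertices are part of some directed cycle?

A vertex is on a directed cycle iff it belongs to a strongly connected component of size ≥ 2 (or has a self-loop).
The vertices on cycles are {Ava, Cal, Eli, Gus, Lia, Pia, Hana, Omar} — 8 in total.

8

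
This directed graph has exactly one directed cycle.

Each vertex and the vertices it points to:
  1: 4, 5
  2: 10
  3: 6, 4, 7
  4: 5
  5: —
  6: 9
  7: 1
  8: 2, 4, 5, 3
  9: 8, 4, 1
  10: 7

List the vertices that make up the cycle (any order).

DFS with gray/black marking from 8:
8 gray
  2 gray
    10 gray
      7 gray
        1 gray
          4 gray
            5 gray
            5 black
          4 black
          1→5: 5 black — skip
        1 black
      7 black
    10 black
  2 black
  8→4: 4 black — skip
  8→5: 5 black — skip
  3 gray
    6 gray
      9 gray
        9→8: 8 is gray → back edge
Back edge closes the cycle 8 → 3 → 6 → 9 → 8; its vertices are {3, 6, 8, 9}.

3, 6, 8, 9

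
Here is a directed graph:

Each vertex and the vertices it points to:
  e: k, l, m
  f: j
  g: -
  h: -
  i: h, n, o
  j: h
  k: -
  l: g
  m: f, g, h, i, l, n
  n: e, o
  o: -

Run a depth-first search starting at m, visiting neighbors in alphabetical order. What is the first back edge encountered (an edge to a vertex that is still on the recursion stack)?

e→m

DFS from m (visiting neighbors in alphabetical order); mark gray on enter, black on exit:
m gray
  f gray
    j gray
      h gray
      h black
    j black
  f black
  g gray
  g black
  m→h: h black — skip
  i gray
    i→h: h black — skip
    n gray
      e gray
        k gray
        k black
        l gray
          l→g: g black — skip
        l black
        e→m: m is gray → back edge
First back edge: e → m.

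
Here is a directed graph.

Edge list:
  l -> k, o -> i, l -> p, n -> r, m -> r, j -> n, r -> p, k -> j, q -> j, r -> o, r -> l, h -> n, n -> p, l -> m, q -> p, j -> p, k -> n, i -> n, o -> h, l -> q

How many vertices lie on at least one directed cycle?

10

A vertex is on a directed cycle iff it belongs to a strongly connected component of size ≥ 2 (or has a self-loop).
The vertices on cycles are {h, i, j, k, l, m, n, o, q, r} — 10 in total.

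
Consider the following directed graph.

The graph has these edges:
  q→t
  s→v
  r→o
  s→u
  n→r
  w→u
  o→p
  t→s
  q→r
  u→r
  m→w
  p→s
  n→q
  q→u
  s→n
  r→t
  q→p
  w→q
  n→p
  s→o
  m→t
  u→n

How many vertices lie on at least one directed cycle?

A vertex is on a directed cycle iff it belongs to a strongly connected component of size ≥ 2 (or has a self-loop).
The vertices on cycles are {n, o, p, q, r, s, t, u} — 8 in total.

8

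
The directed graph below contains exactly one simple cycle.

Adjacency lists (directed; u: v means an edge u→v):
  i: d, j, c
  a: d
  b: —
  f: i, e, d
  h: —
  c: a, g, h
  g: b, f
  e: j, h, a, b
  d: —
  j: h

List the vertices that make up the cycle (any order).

DFS with gray/black marking from f:
f gray
  i gray
    d gray
    d black
    j gray
      h gray
      h black
    j black
    c gray
      a gray
        a→d: d black — skip
      a black
      g gray
        b gray
        b black
        g→f: f is gray → back edge
Back edge closes the cycle f → i → c → g → f; its vertices are {c, f, g, i}.

c, f, g, i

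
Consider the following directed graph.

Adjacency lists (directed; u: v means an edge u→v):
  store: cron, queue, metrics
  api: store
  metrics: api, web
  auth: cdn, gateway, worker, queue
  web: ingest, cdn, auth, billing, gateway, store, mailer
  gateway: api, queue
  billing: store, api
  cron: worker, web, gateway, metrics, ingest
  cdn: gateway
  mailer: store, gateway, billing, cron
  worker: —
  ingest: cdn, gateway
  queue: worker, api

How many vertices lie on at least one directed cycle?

12

A vertex is on a directed cycle iff it belongs to a strongly connected component of size ≥ 2 (or has a self-loop).
The vertices on cycles are {api, cdn, web, auth, cron, queue, store, ingest, mailer, billing, gateway, metrics} — 12 in total.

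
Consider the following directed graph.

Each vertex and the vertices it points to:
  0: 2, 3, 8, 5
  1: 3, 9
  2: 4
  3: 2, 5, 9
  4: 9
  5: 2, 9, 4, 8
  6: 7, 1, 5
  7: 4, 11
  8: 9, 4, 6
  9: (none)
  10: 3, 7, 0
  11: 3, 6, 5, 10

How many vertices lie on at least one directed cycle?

9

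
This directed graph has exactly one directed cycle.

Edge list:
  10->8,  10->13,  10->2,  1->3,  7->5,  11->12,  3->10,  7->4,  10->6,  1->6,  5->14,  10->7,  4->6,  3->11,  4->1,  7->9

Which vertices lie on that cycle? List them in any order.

DFS with gray/black marking from 7:
7 gray
  4 gray
    6 gray
    6 black
    1 gray
      3 gray
        11 gray
          12 gray
          12 black
        11 black
        10 gray
          10→7: 7 is gray → back edge
Back edge closes the cycle 7 → 4 → 1 → 3 → 10 → 7; its vertices are {1, 3, 4, 7, 10}.

1, 3, 4, 7, 10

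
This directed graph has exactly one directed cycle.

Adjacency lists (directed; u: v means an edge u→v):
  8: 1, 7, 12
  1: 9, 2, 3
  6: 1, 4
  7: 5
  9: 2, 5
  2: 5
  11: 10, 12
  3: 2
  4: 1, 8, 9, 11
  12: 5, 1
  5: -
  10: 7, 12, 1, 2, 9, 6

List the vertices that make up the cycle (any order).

4, 6, 10, 11

DFS with gray/black marking from 10:
10 gray
  7 gray
    5 gray
    5 black
  7 black
  12 gray
    12→5: 5 black — skip
    1 gray
      9 gray
        2 gray
          2→5: 5 black — skip
        2 black
        9→5: 5 black — skip
      9 black
      1→2: 2 black — skip
      3 gray
        3→2: 2 black — skip
      3 black
    1 black
  12 black
  10→1: 1 black — skip
  10→2: 2 black — skip
  10→9: 9 black — skip
  6 gray
    6→1: 1 black — skip
    4 gray
      4→1: 1 black — skip
      8 gray
        8→1: 1 black — skip
        8→7: 7 black — skip
        8→12: 12 black — skip
      8 black
      4→9: 9 black — skip
      11 gray
        11→10: 10 is gray → back edge
Back edge closes the cycle 10 → 6 → 4 → 11 → 10; its vertices are {4, 6, 10, 11}.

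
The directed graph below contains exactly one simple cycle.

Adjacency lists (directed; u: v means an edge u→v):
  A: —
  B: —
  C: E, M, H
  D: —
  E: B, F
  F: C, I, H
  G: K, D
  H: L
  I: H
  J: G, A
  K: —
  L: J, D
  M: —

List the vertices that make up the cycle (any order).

DFS with gray/black marking from F:
F gray
  C gray
    E gray
      B gray
      B black
      E→F: F is gray → back edge
Back edge closes the cycle F → C → E → F; its vertices are {C, E, F}.

C, E, F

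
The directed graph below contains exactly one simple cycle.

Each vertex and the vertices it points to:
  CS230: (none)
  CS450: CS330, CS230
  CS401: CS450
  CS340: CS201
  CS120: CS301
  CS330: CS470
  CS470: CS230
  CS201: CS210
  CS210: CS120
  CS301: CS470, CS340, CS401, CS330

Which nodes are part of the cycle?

CS120, CS201, CS210, CS301, CS340

DFS with gray/black marking from CS301:
CS301 gray
  CS470 gray
    CS230 gray
    CS230 black
  CS470 black
  CS340 gray
    CS201 gray
      CS210 gray
        CS120 gray
          CS120→CS301: CS301 is gray → back edge
Back edge closes the cycle CS301 → CS340 → CS201 → CS210 → CS120 → CS301; its vertices are {CS120, CS201, CS210, CS301, CS340}.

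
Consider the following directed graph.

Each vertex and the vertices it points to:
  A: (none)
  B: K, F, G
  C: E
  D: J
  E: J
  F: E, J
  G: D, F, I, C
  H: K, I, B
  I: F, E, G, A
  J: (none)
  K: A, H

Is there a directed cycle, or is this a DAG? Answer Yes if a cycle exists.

DFS with white/gray/black marking, starting from I:
I gray
  F gray
    E gray
      J gray
      J black
    E black
    F→J: J black — skip
  F black
  I→E: E black — skip
  G gray
    D gray
      D→J: J black — skip
    D black
    G→F: F black — skip
    G→I: I is gray → back edge
Back edge found, so a cycle exists: I → G → I.

Yes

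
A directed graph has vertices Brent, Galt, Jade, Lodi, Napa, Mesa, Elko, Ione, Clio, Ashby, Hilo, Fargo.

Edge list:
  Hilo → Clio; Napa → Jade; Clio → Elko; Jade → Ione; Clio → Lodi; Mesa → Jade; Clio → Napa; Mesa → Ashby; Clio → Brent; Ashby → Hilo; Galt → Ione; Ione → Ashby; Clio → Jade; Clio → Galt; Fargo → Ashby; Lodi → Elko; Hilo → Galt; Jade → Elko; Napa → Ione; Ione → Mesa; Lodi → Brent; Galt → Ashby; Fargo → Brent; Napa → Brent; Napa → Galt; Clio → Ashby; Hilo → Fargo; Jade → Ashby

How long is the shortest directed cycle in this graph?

For each vertex v, BFS finds the shortest path from v back to v.
The shortest such closed walk is Hilo → Fargo → Ashby → Hilo, length 3.

3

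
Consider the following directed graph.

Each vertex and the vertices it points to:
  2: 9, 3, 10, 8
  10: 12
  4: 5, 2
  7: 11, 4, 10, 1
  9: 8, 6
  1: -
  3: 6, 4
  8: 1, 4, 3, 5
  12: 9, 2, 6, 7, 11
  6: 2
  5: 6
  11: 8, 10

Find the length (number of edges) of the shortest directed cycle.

3

For each vertex v, BFS finds the shortest path from v back to v.
The shortest such closed walk is 12 → 11 → 10 → 12, length 3.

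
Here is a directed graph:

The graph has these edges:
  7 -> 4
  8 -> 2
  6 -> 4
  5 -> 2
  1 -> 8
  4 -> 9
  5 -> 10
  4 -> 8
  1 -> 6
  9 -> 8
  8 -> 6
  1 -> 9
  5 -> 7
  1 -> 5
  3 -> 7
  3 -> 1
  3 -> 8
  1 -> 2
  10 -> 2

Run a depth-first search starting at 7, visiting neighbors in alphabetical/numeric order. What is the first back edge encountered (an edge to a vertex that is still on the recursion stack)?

6->4

DFS from 7 (visiting neighbors in alphabetical/numeric order); mark gray on enter, black on exit:
7 gray
  4 gray
    8 gray
      2 gray
      2 black
      6 gray
        6→4: 4 is gray → back edge
First back edge: 6 → 4.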